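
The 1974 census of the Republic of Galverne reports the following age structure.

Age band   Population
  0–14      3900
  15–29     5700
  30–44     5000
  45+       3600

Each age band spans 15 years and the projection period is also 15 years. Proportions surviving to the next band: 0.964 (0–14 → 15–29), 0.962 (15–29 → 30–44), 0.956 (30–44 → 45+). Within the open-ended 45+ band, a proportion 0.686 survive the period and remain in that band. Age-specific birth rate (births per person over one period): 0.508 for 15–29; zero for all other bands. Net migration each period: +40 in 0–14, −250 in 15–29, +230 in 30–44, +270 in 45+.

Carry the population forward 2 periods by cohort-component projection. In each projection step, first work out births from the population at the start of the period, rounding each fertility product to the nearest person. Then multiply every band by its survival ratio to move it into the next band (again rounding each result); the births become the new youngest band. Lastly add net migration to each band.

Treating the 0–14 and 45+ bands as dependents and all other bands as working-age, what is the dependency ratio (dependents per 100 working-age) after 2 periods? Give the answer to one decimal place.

Numbering the groups 1..4 from youngest to oldest:
— Period 1 —
Births: 5700 × 0.508 = 2896
Group 2: 3900 × 0.964 = 3760
Group 3: 5700 × 0.962 = 5483
Group 4: 5000 × 0.956 + 3600 × 0.686 = 4780 + 2470 = 7250
Net migration: Group 1 + 40 → 2936; Group 2 − 250 → 3510; Group 3 + 230 → 5713; Group 4 + 270 → 7520
End of period: [2936, 3510, 5713, 7520]
— Period 2 —
Births: 3510 × 0.508 = 1783
Group 2: 2936 × 0.964 = 2830
Group 3: 3510 × 0.962 = 3377
Group 4: 5713 × 0.956 + 7520 × 0.686 = 5462 + 5159 = 10621
Net migration: Group 1 + 40 → 1823; Group 2 − 250 → 2580; Group 3 + 230 → 3607; Group 4 + 270 → 10891
End of period: [1823, 2580, 3607, 10891]
Dependents (band 0–14 + band 45+) = 1823 + 10891 = 12714; working-age = 6187; ratio = 12714/6187 × 100 = 205.5

205.5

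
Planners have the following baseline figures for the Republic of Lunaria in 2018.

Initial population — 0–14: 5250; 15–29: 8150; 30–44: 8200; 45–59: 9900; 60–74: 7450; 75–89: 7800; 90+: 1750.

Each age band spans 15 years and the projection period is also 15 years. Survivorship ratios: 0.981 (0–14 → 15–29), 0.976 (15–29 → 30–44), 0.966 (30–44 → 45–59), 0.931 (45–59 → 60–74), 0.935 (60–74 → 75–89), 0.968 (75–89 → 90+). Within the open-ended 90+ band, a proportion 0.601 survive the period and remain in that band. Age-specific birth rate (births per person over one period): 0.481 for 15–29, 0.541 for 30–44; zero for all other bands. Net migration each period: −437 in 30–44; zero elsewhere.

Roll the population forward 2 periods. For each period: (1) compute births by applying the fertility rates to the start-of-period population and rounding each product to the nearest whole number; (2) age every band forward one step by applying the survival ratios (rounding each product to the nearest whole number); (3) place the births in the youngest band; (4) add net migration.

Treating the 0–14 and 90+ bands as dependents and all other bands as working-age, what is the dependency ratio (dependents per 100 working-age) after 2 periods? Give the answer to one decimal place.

51.2

— Period 1 —
Births: 8150 × 0.481 = 3920, 8200 × 0.541 = 4436 → total 8356
15–29: 5250 × 0.981 = 5150
30–44: 8150 × 0.976 = 7954
45–59: 8200 × 0.966 = 7921
60–74: 9900 × 0.931 = 9217
75–89: 7450 × 0.935 = 6966
90+: 7800 × 0.968 + 1750 × 0.601 = 7550 + 1052 = 8602
Net migration: 30–44 − 437 → 7517
→ [8356, 5150, 7517, 7921, 9217, 6966, 8602]
— Period 2 —
Births: 5150 × 0.481 = 2477, 7517 × 0.541 = 4067 → total 6544
15–29: 8356 × 0.981 = 8197
30–44: 5150 × 0.976 = 5026
45–59: 7517 × 0.966 = 7261
60–74: 7921 × 0.931 = 7374
75–89: 9217 × 0.935 = 8618
90+: 6966 × 0.968 + 8602 × 0.601 = 6743 + 5170 = 11913
Net migration: 30–44 − 437 → 4589
→ [6544, 8197, 4589, 7261, 7374, 8618, 11913]
Dependents (band 0–14 + band 90+) = 6544 + 11913 = 18457; working-age = 36039; ratio = 18457/36039 × 100 = 51.2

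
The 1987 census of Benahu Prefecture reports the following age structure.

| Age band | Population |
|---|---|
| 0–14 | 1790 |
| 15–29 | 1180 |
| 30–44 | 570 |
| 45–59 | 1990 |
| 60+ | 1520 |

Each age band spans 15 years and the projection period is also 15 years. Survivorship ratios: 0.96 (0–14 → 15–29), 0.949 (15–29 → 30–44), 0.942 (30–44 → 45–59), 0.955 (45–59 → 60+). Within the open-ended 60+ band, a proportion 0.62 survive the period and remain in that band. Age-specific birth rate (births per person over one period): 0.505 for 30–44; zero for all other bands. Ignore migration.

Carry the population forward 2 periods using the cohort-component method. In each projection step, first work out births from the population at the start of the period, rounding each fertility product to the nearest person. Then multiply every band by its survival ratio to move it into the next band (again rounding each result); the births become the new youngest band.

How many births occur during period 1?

Call the groups 1 to 5, youngest first.
Period 1.
Births: 570 × 0.505 = 288
Group 2: 1790 × 0.96 = 1718
Group 3: 1180 × 0.949 = 1120
Group 4: 570 × 0.942 = 537
Group 5: 1990 × 0.955 + 1520 × 0.62 = 1900 + 942 = 2842
End of period: [288, 1718, 1120, 537, 2842]

288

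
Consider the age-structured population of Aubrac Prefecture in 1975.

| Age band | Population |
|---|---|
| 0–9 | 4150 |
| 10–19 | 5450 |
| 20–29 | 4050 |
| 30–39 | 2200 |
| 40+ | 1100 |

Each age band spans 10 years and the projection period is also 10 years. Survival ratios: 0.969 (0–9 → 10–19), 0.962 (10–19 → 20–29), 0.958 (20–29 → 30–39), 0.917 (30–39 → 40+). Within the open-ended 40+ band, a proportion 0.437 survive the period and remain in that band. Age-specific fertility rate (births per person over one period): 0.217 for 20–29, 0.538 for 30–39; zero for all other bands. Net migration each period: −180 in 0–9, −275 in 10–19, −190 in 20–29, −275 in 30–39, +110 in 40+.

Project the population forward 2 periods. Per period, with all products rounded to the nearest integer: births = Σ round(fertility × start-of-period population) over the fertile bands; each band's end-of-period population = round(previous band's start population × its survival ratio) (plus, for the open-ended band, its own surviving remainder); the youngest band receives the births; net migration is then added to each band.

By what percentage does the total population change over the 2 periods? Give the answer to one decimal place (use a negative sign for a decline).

0.0

Call the groups 1 to 5, youngest first.
Period 1:
Births: 4050 × 0.217 = 879 ; 2200 × 0.538 = 1184 ⇒ total 2063
Group 2: 4150 × 0.969 = 4021
Group 3: 5450 × 0.962 = 5243
Group 4: 4050 × 0.958 = 3880
Group 5: 2200 × 0.917 + 1100 × 0.437 = 2017 + 481 = 2498
Net migration: Group 1 − 180 → 1883; Group 2 − 275 → 3746; Group 3 − 190 → 5053; Group 4 − 275 → 3605; Group 5 + 110 → 2608
Giving 1883 / 3746 / 5053 / 3605 / 2608.
Period 2:
Births: 5053 × 0.217 = 1097 ; 3605 × 0.538 = 1939 ⇒ total 3036
Group 2: 1883 × 0.969 = 1825
Group 3: 3746 × 0.962 = 3604
Group 4: 5053 × 0.958 = 4841
Group 5: 3605 × 0.917 + 2608 × 0.437 = 3306 + 1140 = 4446
Net migration: Group 1 − 180 → 2856; Group 2 − 275 → 1550; Group 3 − 190 → 3414; Group 4 − 275 → 4566; Group 5 + 110 → 4556
Giving 2856 / 1550 / 3414 / 4566 / 4556.
Total: 16950 → 16942; change = -8; percentage change = 0.0%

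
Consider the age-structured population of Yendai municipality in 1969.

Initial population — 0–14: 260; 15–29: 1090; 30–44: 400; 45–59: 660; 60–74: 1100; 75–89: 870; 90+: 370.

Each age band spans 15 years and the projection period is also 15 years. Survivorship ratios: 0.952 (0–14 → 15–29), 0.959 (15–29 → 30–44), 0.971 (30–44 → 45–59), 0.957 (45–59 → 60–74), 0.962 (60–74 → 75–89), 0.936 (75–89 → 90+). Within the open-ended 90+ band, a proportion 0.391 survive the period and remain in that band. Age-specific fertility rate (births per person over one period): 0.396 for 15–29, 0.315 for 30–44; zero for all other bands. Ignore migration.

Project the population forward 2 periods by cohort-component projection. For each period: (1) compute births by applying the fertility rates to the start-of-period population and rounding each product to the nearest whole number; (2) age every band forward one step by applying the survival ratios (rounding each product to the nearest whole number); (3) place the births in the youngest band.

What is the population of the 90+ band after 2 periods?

— Period 1 —
Births: 1090 × 0.396 = 432 ; 400 × 0.315 = 126 → 558
15–29: 260 × 0.952 = 248
30–44: 1090 × 0.959 = 1045
45–59: 400 × 0.971 = 388
60–74: 660 × 0.957 = 632
75–89: 1100 × 0.962 = 1058
90+: 870 × 0.936 + 370 × 0.391 = 814 + 145 = 959
→ [558, 248, 1045, 388, 632, 1058, 959]
— Period 2 —
Births: 248 × 0.396 = 98 ; 1045 × 0.315 = 329 → 427
15–29: 558 × 0.952 = 531
30–44: 248 × 0.959 = 238
45–59: 1045 × 0.971 = 1015
60–74: 388 × 0.957 = 371
75–89: 632 × 0.962 = 608
90+: 1058 × 0.936 + 959 × 0.391 = 990 + 375 = 1365
→ [427, 531, 238, 1015, 371, 608, 1365]

1365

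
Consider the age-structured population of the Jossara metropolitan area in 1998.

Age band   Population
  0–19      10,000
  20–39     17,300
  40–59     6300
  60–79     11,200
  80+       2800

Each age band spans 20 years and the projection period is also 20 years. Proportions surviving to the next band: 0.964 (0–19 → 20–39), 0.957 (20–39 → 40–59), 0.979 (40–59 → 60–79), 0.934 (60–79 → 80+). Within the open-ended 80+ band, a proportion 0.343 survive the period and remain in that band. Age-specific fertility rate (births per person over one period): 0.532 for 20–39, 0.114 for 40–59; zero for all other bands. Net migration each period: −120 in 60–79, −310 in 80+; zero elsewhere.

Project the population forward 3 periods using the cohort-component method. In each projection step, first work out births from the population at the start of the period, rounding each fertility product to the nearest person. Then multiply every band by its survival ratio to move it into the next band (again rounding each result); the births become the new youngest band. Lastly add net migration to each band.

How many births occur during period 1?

[period 1]
Births: 17300 * 0.532 = 9204 ; 6300 * 0.114 = 718 — total 9922
20–39: 10000 * 0.964 = 9640
40–59: 17300 * 0.957 = 16556
60–79: 6300 * 0.979 = 6168
80+: 11200 * 0.934 + 2800 * 0.343 = 10461 + 960 = 11421
Net migration: 60–79 − 120 → 6048; 80+ − 310 → 11111
End of period: [9922, 9640, 16556, 6048, 11111]

9922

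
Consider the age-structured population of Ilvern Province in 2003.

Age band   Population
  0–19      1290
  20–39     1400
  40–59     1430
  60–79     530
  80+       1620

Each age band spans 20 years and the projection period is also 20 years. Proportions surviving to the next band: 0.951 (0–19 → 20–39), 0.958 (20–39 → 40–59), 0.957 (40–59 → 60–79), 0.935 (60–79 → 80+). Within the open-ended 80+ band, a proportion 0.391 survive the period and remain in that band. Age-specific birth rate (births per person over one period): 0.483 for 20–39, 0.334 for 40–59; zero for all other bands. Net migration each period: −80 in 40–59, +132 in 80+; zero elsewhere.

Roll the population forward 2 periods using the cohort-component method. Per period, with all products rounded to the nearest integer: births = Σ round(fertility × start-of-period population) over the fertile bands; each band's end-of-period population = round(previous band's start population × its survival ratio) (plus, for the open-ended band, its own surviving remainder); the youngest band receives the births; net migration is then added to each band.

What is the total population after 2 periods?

6318

Period 1.
Births: 1400 × 0.483 = 676, 1430 × 0.334 = 478 → 1154
20–39: 1290 × 0.951 = 1227
40–59: 1400 × 0.958 = 1341
60–79: 1430 × 0.957 = 1369
80+: 530 × 0.935 + 1620 × 0.391 = 496 + 633 = 1129
Net migration: 40–59 − 80 → 1261; 80+ + 132 → 1261
Population now: 0–19=1154, 20–39=1227, 40–59=1261, 60–79=1369, 80+=1261
Period 2.
Births: 1227 × 0.483 = 593, 1261 × 0.334 = 421 → 1014
20–39: 1154 × 0.951 = 1097
40–59: 1227 × 0.958 = 1175
60–79: 1261 × 0.957 = 1207
80+: 1369 × 0.935 + 1261 × 0.391 = 1280 + 493 = 1773
Net migration: 40–59 − 80 → 1095; 80+ + 132 → 1905
Population now: 0–19=1014, 20–39=1097, 40–59=1095, 60–79=1207, 80+=1905
Total after period 2: 1014 + 1097 + 1095 + 1207 + 1905 = 6318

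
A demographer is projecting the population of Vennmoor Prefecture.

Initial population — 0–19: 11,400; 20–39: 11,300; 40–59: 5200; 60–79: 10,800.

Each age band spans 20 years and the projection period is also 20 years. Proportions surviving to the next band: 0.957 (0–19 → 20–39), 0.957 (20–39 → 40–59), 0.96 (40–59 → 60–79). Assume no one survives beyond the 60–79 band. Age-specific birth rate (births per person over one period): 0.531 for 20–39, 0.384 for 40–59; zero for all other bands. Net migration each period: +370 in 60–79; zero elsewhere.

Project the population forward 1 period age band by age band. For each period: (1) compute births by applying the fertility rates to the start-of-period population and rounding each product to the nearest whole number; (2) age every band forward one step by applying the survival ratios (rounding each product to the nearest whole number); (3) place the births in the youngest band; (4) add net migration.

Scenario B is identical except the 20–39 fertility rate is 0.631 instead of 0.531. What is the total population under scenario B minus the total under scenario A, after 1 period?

Call the bands 1 to 4, youngest first.
Period 1:
Births: 11300 × 0.531 = 6000  |  5200 × 0.384 = 1997 ⇒ total 7997
Band 2: 11400 × 0.957 = 10910
Band 3: 11300 × 0.957 = 10814
Band 4: 5200 × 0.96 = 4992
Net migration: Band 4 + 370 → 5362
Population now: 0–19=7997, 20–39=10910, 40–59=10814, 60–79=5362
Scenario A total after 1 period: 35083
Scenario B projection —
Period 1:
Births: 11300 × 0.631 = 7130  |  5200 × 0.384 = 1997 ⇒ total 9127
Band 2: 11400 × 0.957 = 10910
Band 3: 11300 × 0.957 = 10814
Band 4: 5200 × 0.96 = 4992
Net migration: Band 4 + 370 → 5362
Population now: 0–19=9127, 20–39=10910, 40–59=10814, 60–79=5362
Scenario B total after 1 period: 36213
Difference B − A = 36213 − 35083 = 1130

1130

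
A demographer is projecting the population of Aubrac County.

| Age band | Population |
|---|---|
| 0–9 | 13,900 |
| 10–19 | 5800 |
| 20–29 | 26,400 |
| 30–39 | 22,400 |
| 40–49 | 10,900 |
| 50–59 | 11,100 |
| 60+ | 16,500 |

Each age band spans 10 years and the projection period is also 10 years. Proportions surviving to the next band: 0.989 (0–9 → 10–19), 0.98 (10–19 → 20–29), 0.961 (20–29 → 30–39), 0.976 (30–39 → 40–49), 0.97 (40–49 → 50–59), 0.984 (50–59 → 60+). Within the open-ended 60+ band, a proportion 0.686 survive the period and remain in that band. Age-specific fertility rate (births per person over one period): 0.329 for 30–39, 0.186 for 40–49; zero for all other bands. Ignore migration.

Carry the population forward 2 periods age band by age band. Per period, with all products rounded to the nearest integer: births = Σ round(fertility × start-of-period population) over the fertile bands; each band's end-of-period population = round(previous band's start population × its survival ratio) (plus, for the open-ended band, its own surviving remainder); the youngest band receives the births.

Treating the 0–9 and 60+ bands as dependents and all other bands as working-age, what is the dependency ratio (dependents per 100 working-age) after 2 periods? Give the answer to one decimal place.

51.3

Call the bands 1 to 7, youngest first.
After projecting period 1:
Births: 22400 × 0.329 = 7370  |  10900 × 0.186 = 2027 ⇒ total 9397
Band 2: 13900 × 0.989 = 13747
Band 3: 5800 × 0.98 = 5684
Band 4: 26400 × 0.961 = 25370
Band 5: 22400 × 0.976 = 21862
Band 6: 10900 × 0.97 = 10573
Band 7: 11100 × 0.984 + 16500 × 0.686 = 10922 + 11319 = 22241
Population now: 0–9=9397, 10–19=13747, 20–29=5684, 30–39=25370, 40–49=21862, 50–59=10573, 60+=22241
After projecting period 2:
Births: 25370 × 0.329 = 8347  |  21862 × 0.186 = 4066 ⇒ total 12413
Band 2: 9397 × 0.989 = 9294
Band 3: 13747 × 0.98 = 13472
Band 4: 5684 × 0.961 = 5462
Band 5: 25370 × 0.976 = 24761
Band 6: 21862 × 0.97 = 21206
Band 7: 10573 × 0.984 + 22241 × 0.686 = 10404 + 15257 = 25661
Population now: 0–9=12413, 10–19=9294, 20–29=13472, 30–39=5462, 40–49=24761, 50–59=21206, 60+=25661
Dependents (band 0–9 + band 60+) = 12413 + 25661 = 38074; working-age = 74195; ratio = 38074/74195 × 100 = 51.3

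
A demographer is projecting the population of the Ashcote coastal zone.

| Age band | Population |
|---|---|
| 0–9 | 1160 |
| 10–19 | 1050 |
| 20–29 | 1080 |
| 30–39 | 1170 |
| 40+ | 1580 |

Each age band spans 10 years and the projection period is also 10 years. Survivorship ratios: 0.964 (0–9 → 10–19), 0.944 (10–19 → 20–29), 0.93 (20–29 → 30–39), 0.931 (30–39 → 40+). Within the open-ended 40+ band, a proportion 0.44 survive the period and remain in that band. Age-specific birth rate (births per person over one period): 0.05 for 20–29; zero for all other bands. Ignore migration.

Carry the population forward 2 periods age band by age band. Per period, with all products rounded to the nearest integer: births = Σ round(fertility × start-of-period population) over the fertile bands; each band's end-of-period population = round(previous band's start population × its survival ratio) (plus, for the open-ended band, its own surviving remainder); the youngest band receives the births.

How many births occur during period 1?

54

— Period 1 —
Births: 1080 * 0.05 = 54
10–19: 1160 * 0.964 = 1118
20–29: 1050 * 0.944 = 991
30–39: 1080 * 0.93 = 1004
40+: 1170 * 0.931 + 1580 * 0.44 = 1089 + 695 = 1784
→ [54, 1118, 991, 1004, 1784]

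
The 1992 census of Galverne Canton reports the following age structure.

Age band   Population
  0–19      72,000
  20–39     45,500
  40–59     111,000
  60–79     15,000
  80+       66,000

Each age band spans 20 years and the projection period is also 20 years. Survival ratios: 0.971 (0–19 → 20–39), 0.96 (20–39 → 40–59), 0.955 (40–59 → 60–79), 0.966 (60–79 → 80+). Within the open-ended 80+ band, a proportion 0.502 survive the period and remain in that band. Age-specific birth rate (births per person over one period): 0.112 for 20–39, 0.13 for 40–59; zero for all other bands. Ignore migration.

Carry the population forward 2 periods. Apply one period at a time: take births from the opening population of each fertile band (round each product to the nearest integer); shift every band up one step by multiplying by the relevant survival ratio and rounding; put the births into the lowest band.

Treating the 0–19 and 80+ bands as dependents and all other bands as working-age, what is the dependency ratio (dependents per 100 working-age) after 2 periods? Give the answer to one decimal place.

Period 1:
Births: 45500 × 0.112 = 5096 ; 111000 × 0.13 = 14430 — total 19526
20–39: 72000 × 0.971 = 69912
40–59: 45500 × 0.96 = 43680
60–79: 111000 × 0.955 = 106005
80+: 15000 × 0.966 + 66000 × 0.502 = 14490 + 33132 = 47622
Population now: 0–19=19526, 20–39=69912, 40–59=43680, 60–79=106005, 80+=47622
Period 2:
Births: 69912 × 0.112 = 7830 ; 43680 × 0.13 = 5678 — total 13508
20–39: 19526 × 0.971 = 18960
40–59: 69912 × 0.96 = 67116
60–79: 43680 × 0.955 = 41714
80+: 106005 × 0.966 + 47622 × 0.502 = 102401 + 23906 = 126307
Population now: 0–19=13508, 20–39=18960, 40–59=67116, 60–79=41714, 80+=126307
Dependents (band 0–19 + band 80+) = 13508 + 126307 = 139815; working-age = 127790; ratio = 139815/127790 × 100 = 109.4

109.4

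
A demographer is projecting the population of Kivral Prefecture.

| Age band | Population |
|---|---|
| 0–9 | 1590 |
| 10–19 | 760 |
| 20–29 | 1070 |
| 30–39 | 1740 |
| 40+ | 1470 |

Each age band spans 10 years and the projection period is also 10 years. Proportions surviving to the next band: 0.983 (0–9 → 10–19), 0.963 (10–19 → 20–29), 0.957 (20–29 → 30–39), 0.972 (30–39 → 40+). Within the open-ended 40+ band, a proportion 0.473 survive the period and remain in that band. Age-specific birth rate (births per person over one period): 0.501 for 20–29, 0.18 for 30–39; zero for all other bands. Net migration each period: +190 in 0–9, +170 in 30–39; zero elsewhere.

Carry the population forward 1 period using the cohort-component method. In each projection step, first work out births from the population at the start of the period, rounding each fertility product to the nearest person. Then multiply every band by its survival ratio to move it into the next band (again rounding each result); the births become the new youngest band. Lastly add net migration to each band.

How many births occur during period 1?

Numbering the bands 1..5 from youngest to oldest:
Period 1:
Births: 1070 * 0.501 = 536  |  1740 * 0.18 = 313 — total 849
Band 2: 1590 * 0.983 = 1563
Band 3: 760 * 0.963 = 732
Band 4: 1070 * 0.957 = 1024
Band 5: 1740 * 0.972 + 1470 * 0.473 = 1691 + 695 = 2386
Net migration: Band 1 + 190 → 1039; Band 4 + 170 → 1194
End of period: [1039, 1563, 732, 1194, 2386]

849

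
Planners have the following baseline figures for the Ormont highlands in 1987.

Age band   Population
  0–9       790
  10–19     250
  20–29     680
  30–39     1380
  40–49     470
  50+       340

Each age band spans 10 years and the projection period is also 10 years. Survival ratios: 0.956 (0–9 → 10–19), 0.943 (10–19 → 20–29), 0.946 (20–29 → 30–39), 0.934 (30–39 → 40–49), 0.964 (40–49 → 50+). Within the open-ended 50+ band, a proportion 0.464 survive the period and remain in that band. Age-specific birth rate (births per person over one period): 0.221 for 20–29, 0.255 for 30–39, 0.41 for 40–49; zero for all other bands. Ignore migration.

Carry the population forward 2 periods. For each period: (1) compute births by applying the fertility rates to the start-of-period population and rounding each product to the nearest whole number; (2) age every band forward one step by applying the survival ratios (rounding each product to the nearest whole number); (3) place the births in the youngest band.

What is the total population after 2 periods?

4471

— Period 1 —
Births: 680 * 0.221 = 150, 1380 * 0.255 = 352, 470 * 0.41 = 193 → 695
10–19: 790 * 0.956 = 755
20–29: 250 * 0.943 = 236
30–39: 680 * 0.946 = 643
40–49: 1380 * 0.934 = 1289
50+: 470 * 0.964 + 340 * 0.464 = 453 + 158 = 611
Population now: 0–9=695, 10–19=755, 20–29=236, 30–39=643, 40–49=1289, 50+=611
— Period 2 —
Births: 236 * 0.221 = 52, 643 * 0.255 = 164, 1289 * 0.41 = 528 → 744
10–19: 695 * 0.956 = 664
20–29: 755 * 0.943 = 712
30–39: 236 * 0.946 = 223
40–49: 643 * 0.934 = 601
50+: 1289 * 0.964 + 611 * 0.464 = 1243 + 284 = 1527
Population now: 0–9=744, 10–19=664, 20–29=712, 30–39=223, 40–49=601, 50+=1527
Total after period 2: 744 + 664 + 712 + 223 + 601 + 1527 = 4471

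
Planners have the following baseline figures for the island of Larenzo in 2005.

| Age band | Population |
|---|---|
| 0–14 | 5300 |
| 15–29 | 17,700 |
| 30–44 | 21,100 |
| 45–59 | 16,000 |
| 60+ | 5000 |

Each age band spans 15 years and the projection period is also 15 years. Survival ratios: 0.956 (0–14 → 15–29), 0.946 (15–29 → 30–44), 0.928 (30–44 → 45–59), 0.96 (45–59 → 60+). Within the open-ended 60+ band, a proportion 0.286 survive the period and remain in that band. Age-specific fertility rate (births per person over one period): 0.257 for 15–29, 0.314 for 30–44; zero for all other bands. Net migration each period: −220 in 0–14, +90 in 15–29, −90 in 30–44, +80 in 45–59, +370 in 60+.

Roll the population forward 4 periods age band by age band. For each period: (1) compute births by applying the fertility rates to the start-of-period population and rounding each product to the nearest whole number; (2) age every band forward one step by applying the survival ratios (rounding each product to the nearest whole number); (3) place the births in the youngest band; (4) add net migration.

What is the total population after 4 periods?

(Groups numbered youngest = 1 to oldest = 5.)
Period 1:
Births: 17700 * 0.257 = 4549 ; 21100 * 0.314 = 6625 → 11174
Group 2: 5300 * 0.956 = 5067
Group 3: 17700 * 0.946 = 16744
Group 4: 21100 * 0.928 = 19581
Group 5: 16000 * 0.96 + 5000 * 0.286 = 15360 + 1430 = 16790
Net migration: Group 1 − 220 → 10954; Group 2 + 90 → 5157; Group 3 − 90 → 16654; Group 4 + 80 → 19661; Group 5 + 370 → 17160
→ [10954, 5157, 16654, 19661, 17160]
Period 2:
Births: 5157 * 0.257 = 1325 ; 16654 * 0.314 = 5229 → 6554
Group 2: 10954 * 0.956 = 10472
Group 3: 5157 * 0.946 = 4879
Group 4: 16654 * 0.928 = 15455
Group 5: 19661 * 0.96 + 17160 * 0.286 = 18875 + 4908 = 23783
Net migration: Group 1 − 220 → 6334; Group 2 + 90 → 10562; Group 3 − 90 → 4789; Group 4 + 80 → 15535; Group 5 + 370 → 24153
→ [6334, 10562, 4789, 15535, 24153]
Period 3:
Births: 10562 * 0.257 = 2714 ; 4789 * 0.314 = 1504 → 4218
Group 2: 6334 * 0.956 = 6055
Group 3: 10562 * 0.946 = 9992
Group 4: 4789 * 0.928 = 4444
Group 5: 15535 * 0.96 + 24153 * 0.286 = 14914 + 6908 = 21822
Net migration: Group 1 − 220 → 3998; Group 2 + 90 → 6145; Group 3 − 90 → 9902; Group 4 + 80 → 4524; Group 5 + 370 → 22192
→ [3998, 6145, 9902, 4524, 22192]
Period 4:
Births: 6145 * 0.257 = 1579 ; 9902 * 0.314 = 3109 → 4688
Group 2: 3998 * 0.956 = 3822
Group 3: 6145 * 0.946 = 5813
Group 4: 9902 * 0.928 = 9189
Group 5: 4524 * 0.96 + 22192 * 0.286 = 4343 + 6347 = 10690
Net migration: Group 1 − 220 → 4468; Group 2 + 90 → 3912; Group 3 − 90 → 5723; Group 4 + 80 → 9269; Group 5 + 370 → 11060
→ [4468, 3912, 5723, 9269, 11060]
Total after period 4: 4468 + 3912 + 5723 + 9269 + 11060 = 34432

34432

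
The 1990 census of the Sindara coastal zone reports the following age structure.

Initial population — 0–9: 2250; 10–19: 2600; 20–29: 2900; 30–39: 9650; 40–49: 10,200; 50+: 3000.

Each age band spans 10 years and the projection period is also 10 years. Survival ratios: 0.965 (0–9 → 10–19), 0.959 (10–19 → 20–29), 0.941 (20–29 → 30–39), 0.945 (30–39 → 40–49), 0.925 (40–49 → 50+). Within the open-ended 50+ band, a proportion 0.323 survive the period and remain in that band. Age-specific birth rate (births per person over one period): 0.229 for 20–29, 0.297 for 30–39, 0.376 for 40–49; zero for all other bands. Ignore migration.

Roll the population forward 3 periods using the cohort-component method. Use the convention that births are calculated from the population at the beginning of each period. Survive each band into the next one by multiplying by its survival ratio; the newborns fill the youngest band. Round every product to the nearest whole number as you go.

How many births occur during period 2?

(Bands numbered youngest = 1 to oldest = 6.)
[period 1]
Births: 2900 * 0.229 = 664 ; 9650 * 0.297 = 2866 ; 10200 * 0.376 = 3835 ⇒ total 7365
Band 2: 2250 * 0.965 = 2171
Band 3: 2600 * 0.959 = 2493
Band 4: 2900 * 0.941 = 2729
Band 5: 9650 * 0.945 = 9119
Band 6: 10200 * 0.925 + 3000 * 0.323 = 9435 + 969 = 10404
End of period: [7365, 2171, 2493, 2729, 9119, 10404]
[period 2]
Births: 2493 * 0.229 = 571 ; 2729 * 0.297 = 811 ; 9119 * 0.376 = 3429 ⇒ total 4811
Band 2: 7365 * 0.965 = 7107
Band 3: 2171 * 0.959 = 2082
Band 4: 2493 * 0.941 = 2346
Band 5: 2729 * 0.945 = 2579
Band 6: 9119 * 0.925 + 10404 * 0.323 = 8435 + 3360 = 11795
End of period: [4811, 7107, 2082, 2346, 2579, 11795]

4811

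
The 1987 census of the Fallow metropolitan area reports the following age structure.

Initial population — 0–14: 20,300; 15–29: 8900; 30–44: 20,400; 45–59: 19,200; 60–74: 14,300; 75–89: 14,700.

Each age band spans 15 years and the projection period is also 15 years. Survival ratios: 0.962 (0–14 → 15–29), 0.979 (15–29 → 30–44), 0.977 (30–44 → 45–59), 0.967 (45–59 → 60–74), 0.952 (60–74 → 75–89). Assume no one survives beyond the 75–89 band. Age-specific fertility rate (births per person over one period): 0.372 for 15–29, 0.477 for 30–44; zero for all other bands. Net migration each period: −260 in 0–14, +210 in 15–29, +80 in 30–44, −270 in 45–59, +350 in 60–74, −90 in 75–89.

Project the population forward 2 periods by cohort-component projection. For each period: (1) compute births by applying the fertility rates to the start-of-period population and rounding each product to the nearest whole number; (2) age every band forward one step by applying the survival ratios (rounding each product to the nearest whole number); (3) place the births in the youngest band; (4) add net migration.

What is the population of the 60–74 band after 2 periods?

Period 1:
Births: 8900 * 0.372 = 3311  |  20400 * 0.477 = 9731 → 13042
15–29: 20300 * 0.962 = 19529
30–44: 8900 * 0.979 = 8713
45–59: 20400 * 0.977 = 19931
60–74: 19200 * 0.967 = 18566
75–89: 14300 * 0.952 = 13614
Net migration: 0–14 − 260 → 12782; 15–29 + 210 → 19739; 30–44 + 80 → 8793; 45–59 − 270 → 19661; 60–74 + 350 → 18916; 75–89 − 90 → 13524
Population now: 0–14=12782, 15–29=19739, 30–44=8793, 45–59=19661, 60–74=18916, 75–89=13524
Period 2:
Births: 19739 * 0.372 = 7343  |  8793 * 0.477 = 4194 → 11537
15–29: 12782 * 0.962 = 12296
30–44: 19739 * 0.979 = 19324
45–59: 8793 * 0.977 = 8591
60–74: 19661 * 0.967 = 19012
75–89: 18916 * 0.952 = 18008
Net migration: 0–14 − 260 → 11277; 15–29 + 210 → 12506; 30–44 + 80 → 19404; 45–59 − 270 → 8321; 60–74 + 350 → 19362; 75–89 − 90 → 17918
Population now: 0–14=11277, 15–29=12506, 30–44=19404, 45–59=8321, 60–74=19362, 75–89=17918

19362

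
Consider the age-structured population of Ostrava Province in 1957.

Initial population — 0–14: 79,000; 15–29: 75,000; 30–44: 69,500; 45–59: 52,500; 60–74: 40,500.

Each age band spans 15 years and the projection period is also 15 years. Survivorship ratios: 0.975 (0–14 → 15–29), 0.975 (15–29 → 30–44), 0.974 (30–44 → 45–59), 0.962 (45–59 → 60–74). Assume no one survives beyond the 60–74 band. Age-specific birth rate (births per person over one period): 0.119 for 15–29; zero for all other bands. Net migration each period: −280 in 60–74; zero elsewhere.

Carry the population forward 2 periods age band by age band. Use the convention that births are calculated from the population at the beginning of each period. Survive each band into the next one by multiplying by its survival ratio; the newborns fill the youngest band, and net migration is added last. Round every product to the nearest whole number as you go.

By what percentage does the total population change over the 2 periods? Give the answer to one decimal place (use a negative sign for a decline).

-27.6

After projecting period 1:
Births: 75000 × 0.119 = 8925
15–29: 79000 × 0.975 = 77025
30–44: 75000 × 0.975 = 73125
45–59: 69500 × 0.974 = 67693
60–74: 52500 × 0.962 = 50505
Net migration: 60–74 − 280 → 50225
End of period: [8925, 77025, 73125, 67693, 50225]
After projecting period 2:
Births: 77025 × 0.119 = 9166
15–29: 8925 × 0.975 = 8702
30–44: 77025 × 0.975 = 75099
45–59: 73125 × 0.974 = 71224
60–74: 67693 × 0.962 = 65121
Net migration: 60–74 − 280 → 64841
End of period: [9166, 8702, 75099, 71224, 64841]
Total: 316500 → 229032; change = -87468; percentage change = -27.6%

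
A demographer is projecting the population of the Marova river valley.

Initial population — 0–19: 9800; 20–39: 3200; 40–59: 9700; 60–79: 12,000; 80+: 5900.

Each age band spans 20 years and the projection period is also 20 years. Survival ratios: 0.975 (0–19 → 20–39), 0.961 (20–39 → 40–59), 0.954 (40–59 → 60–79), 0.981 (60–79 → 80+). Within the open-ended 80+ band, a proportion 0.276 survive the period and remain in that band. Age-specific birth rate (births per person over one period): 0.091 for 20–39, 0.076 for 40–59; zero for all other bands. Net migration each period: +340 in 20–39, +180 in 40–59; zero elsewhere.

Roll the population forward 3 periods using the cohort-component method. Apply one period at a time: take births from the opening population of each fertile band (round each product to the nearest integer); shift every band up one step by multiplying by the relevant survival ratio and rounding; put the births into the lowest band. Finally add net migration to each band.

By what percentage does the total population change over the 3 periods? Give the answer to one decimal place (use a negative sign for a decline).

-51.7

After projecting period 1:
Births: 3200 * 0.091 = 291, 9700 * 0.076 = 737 → 1028
20–39: 9800 * 0.975 = 9555
40–59: 3200 * 0.961 = 3075
60–79: 9700 * 0.954 = 9254
80+: 12000 * 0.981 + 5900 * 0.276 = 11772 + 1628 = 13400
Net migration: 20–39 + 340 → 9895; 40–59 + 180 → 3255
Population now: 0–19=1028, 20–39=9895, 40–59=3255, 60–79=9254, 80+=13400
After projecting period 2:
Births: 9895 * 0.091 = 900, 3255 * 0.076 = 247 → 1147
20–39: 1028 * 0.975 = 1002
40–59: 9895 * 0.961 = 9509
60–79: 3255 * 0.954 = 3105
80+: 9254 * 0.981 + 13400 * 0.276 = 9078 + 3698 = 12776
Net migration: 20–39 + 340 → 1342; 40–59 + 180 → 9689
Population now: 0–19=1147, 20–39=1342, 40–59=9689, 60–79=3105, 80+=12776
After projecting period 3:
Births: 1342 * 0.091 = 122, 9689 * 0.076 = 736 → 858
20–39: 1147 * 0.975 = 1118
40–59: 1342 * 0.961 = 1290
60–79: 9689 * 0.954 = 9243
80+: 3105 * 0.981 + 12776 * 0.276 = 3046 + 3526 = 6572
Net migration: 20–39 + 340 → 1458; 40–59 + 180 → 1470
Population now: 0–19=858, 20–39=1458, 40–59=1470, 60–79=9243, 80+=6572
Total: 40600 → 19601; change = -20999; percentage change = -51.7%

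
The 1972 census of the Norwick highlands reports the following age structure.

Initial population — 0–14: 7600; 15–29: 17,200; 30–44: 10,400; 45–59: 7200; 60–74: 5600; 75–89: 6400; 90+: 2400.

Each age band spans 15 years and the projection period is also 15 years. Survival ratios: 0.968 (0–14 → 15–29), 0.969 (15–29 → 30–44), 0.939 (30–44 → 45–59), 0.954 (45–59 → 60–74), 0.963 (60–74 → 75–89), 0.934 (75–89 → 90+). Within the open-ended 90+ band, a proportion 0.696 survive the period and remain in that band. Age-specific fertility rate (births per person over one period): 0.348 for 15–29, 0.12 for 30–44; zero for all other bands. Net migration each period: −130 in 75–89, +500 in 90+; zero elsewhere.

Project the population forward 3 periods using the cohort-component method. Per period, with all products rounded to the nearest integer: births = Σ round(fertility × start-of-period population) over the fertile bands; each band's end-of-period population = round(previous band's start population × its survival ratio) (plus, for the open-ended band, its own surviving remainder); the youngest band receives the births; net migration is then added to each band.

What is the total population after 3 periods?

59232

Period 1.
Births: 17200 × 0.348 = 5986  |  10400 × 0.12 = 1248 — total 7234
15–29: 7600 × 0.968 = 7357
30–44: 17200 × 0.969 = 16667
45–59: 10400 × 0.939 = 9766
60–74: 7200 × 0.954 = 6869
75–89: 5600 × 0.963 = 5393
90+: 6400 × 0.934 + 2400 × 0.696 = 5978 + 1670 = 7648
Net migration: 75–89 − 130 → 5263; 90+ + 500 → 8148
→ [7234, 7357, 16667, 9766, 6869, 5263, 8148]
Period 2.
Births: 7357 × 0.348 = 2560  |  16667 × 0.12 = 2000 — total 4560
15–29: 7234 × 0.968 = 7003
30–44: 7357 × 0.969 = 7129
45–59: 16667 × 0.939 = 15650
60–74: 9766 × 0.954 = 9317
75–89: 6869 × 0.963 = 6615
90+: 5263 × 0.934 + 8148 × 0.696 = 4916 + 5671 = 10587
Net migration: 75–89 − 130 → 6485; 90+ + 500 → 11087
→ [4560, 7003, 7129, 15650, 9317, 6485, 11087]
Period 3.
Births: 7003 × 0.348 = 2437  |  7129 × 0.12 = 855 — total 3292
15–29: 4560 × 0.968 = 4414
30–44: 7003 × 0.969 = 6786
45–59: 7129 × 0.939 = 6694
60–74: 15650 × 0.954 = 14930
75–89: 9317 × 0.963 = 8972
90+: 6485 × 0.934 + 11087 × 0.696 = 6057 + 7717 = 13774
Net migration: 75–89 − 130 → 8842; 90+ + 500 → 14274
→ [3292, 4414, 6786, 6694, 14930, 8842, 14274]
Total after period 3: 3292 + 4414 + 6786 + 6694 + 14930 + 8842 + 14274 = 59232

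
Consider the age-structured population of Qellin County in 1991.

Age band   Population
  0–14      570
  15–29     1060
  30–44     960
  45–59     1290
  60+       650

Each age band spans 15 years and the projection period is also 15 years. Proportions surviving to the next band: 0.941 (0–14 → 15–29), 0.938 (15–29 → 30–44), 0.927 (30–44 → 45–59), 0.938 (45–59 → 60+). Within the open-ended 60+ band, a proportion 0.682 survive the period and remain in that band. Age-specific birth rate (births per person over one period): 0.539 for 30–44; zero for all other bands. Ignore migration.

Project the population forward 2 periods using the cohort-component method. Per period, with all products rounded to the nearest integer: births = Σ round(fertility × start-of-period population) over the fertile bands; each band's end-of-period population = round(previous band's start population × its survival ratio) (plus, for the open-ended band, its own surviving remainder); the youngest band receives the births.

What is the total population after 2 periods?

4408

After projecting period 1:
Births: 960 × 0.539 = 517
15–29: 570 × 0.941 = 536
30–44: 1060 × 0.938 = 994
45–59: 960 × 0.927 = 890
60+: 1290 × 0.938 + 650 × 0.682 = 1210 + 443 = 1653
Population now: 0–14=517, 15–29=536, 30–44=994, 45–59=890, 60+=1653
After projecting period 2:
Births: 994 × 0.539 = 536
15–29: 517 × 0.941 = 486
30–44: 536 × 0.938 = 503
45–59: 994 × 0.927 = 921
60+: 890 × 0.938 + 1653 × 0.682 = 835 + 1127 = 1962
Population now: 0–14=536, 15–29=486, 30–44=503, 45–59=921, 60+=1962
Total after period 2: 536 + 486 + 503 + 921 + 1962 = 4408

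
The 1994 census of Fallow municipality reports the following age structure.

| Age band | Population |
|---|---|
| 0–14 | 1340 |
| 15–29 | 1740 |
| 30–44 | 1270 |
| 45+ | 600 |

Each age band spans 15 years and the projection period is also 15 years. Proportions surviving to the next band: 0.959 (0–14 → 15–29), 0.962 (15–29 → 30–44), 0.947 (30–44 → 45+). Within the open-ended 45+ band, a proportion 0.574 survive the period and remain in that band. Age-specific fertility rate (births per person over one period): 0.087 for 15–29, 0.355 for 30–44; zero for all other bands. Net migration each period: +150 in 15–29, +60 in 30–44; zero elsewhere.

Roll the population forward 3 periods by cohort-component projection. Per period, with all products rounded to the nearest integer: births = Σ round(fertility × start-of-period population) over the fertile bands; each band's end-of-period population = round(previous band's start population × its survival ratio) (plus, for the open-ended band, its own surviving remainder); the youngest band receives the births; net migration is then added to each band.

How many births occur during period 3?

After projecting period 1:
Births: 1740 * 0.087 = 151, 1270 * 0.355 = 451 — total 602
15–29: 1340 * 0.959 = 1285
30–44: 1740 * 0.962 = 1674
45+: 1270 * 0.947 + 600 * 0.574 = 1203 + 344 = 1547
Net migration: 15–29 + 150 → 1435; 30–44 + 60 → 1734
Giving 602 / 1435 / 1734 / 1547.
After projecting period 2:
Births: 1435 * 0.087 = 125, 1734 * 0.355 = 616 — total 741
15–29: 602 * 0.959 = 577
30–44: 1435 * 0.962 = 1380
45+: 1734 * 0.947 + 1547 * 0.574 = 1642 + 888 = 2530
Net migration: 15–29 + 150 → 727; 30–44 + 60 → 1440
Giving 741 / 727 / 1440 / 2530.
After projecting period 3:
Births: 727 * 0.087 = 63, 1440 * 0.355 = 511 — total 574
15–29: 741 * 0.959 = 711
30–44: 727 * 0.962 = 699
45+: 1440 * 0.947 + 2530 * 0.574 = 1364 + 1452 = 2816
Net migration: 15–29 + 150 → 861; 30–44 + 60 → 759
Giving 574 / 861 / 759 / 2816.

574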